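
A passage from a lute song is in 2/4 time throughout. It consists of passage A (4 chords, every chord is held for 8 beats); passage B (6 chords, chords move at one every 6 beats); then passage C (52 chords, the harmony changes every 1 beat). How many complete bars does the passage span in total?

60 bars

A: 4 × 8 = 32 beats = 16 bars.
B: 6 × 6 = 36 beats = 18 bars.
C: 52 × 1 = 52 beats = 26 bars.
Total: 16 + 18 + 26 = 60 bars.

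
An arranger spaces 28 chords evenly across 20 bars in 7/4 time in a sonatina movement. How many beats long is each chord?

20 bars × 7 beats/bar = 140 beats total.
140 beats ÷ 28 chords = 5 beats per chord.

5 beats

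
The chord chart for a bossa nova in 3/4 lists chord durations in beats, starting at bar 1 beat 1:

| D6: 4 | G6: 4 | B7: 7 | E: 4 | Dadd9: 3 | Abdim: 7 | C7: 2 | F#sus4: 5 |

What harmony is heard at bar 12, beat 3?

Beat 3 of bar 12 is beat (12−1)×3 + 3 = 36 overall.
Running totals: D6 ends at 4, G6 ends at 8, B7 ends at 15, E ends at 19, Dadd9 ends at 22, Abdim ends at 29, C7 ends at 31, F#sus4 ends at 36.
Beat 36 falls within F#sus4.

F#sus4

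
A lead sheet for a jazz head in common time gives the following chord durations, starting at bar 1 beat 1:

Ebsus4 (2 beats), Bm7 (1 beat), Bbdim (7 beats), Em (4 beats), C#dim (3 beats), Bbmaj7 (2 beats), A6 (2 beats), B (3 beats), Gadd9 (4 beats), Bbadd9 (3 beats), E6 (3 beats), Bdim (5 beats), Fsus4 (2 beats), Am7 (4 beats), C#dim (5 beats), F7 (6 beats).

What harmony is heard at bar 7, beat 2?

Gadd9

Beat 2 of bar 7 is beat (7−1)×4 + 2 = 26 overall.
Running totals: Ebsus4 ends at 2, Bm7 ends at 3, Bbdim ends at 10, Em ends at 14, C#dim ends at 17, Bbmaj7 ends at 19, A6 ends at 21, B ends at 24, Gadd9 ends at 28.
Beat 26 falls within Gadd9.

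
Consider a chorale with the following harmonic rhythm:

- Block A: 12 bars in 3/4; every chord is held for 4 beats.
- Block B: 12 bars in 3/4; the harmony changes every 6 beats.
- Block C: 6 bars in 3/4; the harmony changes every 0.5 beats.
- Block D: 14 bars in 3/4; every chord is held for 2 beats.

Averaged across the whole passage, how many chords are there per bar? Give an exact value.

A: 12 × 3 = 36 beats ÷ 4 = 9 chords.
B: 12 × 3 = 36 beats ÷ 6 = 6 chords.
C: 6 × 3 = 18 beats ÷ 0.5 = 36 chords.
D: 14 × 3 = 42 beats ÷ 2 = 21 chords.
Overall: 72 chords over 44 bars → 72/44 = 18/11 chords per bar.

18/11 chords per bar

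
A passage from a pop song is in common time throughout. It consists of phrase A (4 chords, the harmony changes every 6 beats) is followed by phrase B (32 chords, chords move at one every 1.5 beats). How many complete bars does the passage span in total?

18 bars

A: 4 × 6 = 24 beats = 6 bars.
B: 32 × 1.5 = 48 beats = 12 bars.
Total: 6 + 12 = 18 bars.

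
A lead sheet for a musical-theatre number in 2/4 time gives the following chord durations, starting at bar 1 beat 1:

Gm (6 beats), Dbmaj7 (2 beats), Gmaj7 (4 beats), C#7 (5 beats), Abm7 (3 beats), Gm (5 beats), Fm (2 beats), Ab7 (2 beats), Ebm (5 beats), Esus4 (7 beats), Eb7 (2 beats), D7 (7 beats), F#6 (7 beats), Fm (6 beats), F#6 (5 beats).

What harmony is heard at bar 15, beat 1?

Ab7

Beat 1 of bar 15 is beat (15−1)×2 + 1 = 29 overall.
Running totals: Gm ends at 6, Dbmaj7 ends at 8, Gmaj7 ends at 12, C#7 ends at 17, Abm7 ends at 20, Gm ends at 25, Fm ends at 27, Ab7 ends at 29.
Beat 29 falls within Ab7.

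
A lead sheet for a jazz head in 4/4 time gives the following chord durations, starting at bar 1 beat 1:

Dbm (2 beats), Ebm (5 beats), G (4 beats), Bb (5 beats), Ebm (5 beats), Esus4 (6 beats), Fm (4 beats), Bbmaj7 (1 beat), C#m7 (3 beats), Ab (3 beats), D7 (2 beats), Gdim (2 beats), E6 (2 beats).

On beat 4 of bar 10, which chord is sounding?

Beat 4 of bar 10 is beat (10−1)×4 + 4 = 40 overall.
Running totals: Dbm ends at 2, Ebm ends at 7, G ends at 11, Bb ends at 16, Ebm ends at 21, Esus4 ends at 27, Fm ends at 31, Bbmaj7 ends at 32, C#m7 ends at 35, Ab ends at 38, D7 ends at 40.
Beat 40 falls within D7.

D7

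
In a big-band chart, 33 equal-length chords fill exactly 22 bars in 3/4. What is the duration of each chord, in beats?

2 beats

22 bars × 3 beats/bar = 66 beats total.
66 beats ÷ 33 chords = 2 beats per chord.
(That is a half note.)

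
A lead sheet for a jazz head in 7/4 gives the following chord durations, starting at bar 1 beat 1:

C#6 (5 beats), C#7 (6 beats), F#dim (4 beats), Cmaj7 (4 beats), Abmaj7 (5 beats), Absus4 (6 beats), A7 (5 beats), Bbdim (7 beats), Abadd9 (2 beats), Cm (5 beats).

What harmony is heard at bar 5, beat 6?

A7

Beat 6 of bar 5 is beat (5−1)×7 + 6 = 34 overall.
Running totals: C#6 ends at 5, C#7 ends at 11, F#dim ends at 15, Cmaj7 ends at 19, Abmaj7 ends at 24, Absus4 ends at 30, A7 ends at 35.
Beat 34 falls within A7.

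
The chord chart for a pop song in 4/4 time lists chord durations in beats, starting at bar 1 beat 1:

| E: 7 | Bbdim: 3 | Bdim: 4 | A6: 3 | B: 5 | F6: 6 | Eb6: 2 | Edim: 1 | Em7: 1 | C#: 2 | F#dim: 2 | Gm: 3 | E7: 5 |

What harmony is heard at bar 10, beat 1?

Beat 1 of bar 10 is beat (10−1)×4 + 1 = 37 overall.
Running totals: E ends at 7, Bbdim ends at 10, Bdim ends at 14, A6 ends at 17, B ends at 22, F6 ends at 28, Eb6 ends at 30, Edim ends at 31, Em7 ends at 32, C# ends at 34, F#dim ends at 36, Gm ends at 39.
Beat 37 falls within Gm.

Gm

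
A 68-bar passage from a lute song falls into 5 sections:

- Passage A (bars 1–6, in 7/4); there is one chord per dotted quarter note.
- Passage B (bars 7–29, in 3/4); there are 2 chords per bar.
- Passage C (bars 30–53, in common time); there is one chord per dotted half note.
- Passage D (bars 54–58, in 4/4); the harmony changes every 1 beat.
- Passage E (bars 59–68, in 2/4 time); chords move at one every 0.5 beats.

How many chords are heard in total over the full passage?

166 chords

A: 6·7 = 42 beats, 42/1.5 = 28 chords.
B: 23·3 = 69 beats, 69/1.5 = 46 chords.
C: 24·4 = 96 beats, 96/3 = 32 chords.
D: 5·4 = 20 beats, 20/1 = 20 chords.
E: 10·2 = 20 beats, 20/0.5 = 40 chords.
Total: 28 + 46 + 32 + 20 + 40 = 166.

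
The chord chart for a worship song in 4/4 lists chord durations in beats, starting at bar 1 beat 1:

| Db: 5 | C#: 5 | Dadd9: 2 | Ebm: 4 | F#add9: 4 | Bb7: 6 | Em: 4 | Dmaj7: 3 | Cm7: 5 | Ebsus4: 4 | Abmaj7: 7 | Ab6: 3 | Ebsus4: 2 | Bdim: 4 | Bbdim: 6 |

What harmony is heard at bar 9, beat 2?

Cm7

Beat 2 of bar 9 is beat (9−1)×4 + 2 = 34 overall.
Running totals: Db ends at 5, C# ends at 10, Dadd9 ends at 12, Ebm ends at 16, F#add9 ends at 20, Bb7 ends at 26, Em ends at 30, Dmaj7 ends at 33, Cm7 ends at 38.
Beat 34 falls within Cm7.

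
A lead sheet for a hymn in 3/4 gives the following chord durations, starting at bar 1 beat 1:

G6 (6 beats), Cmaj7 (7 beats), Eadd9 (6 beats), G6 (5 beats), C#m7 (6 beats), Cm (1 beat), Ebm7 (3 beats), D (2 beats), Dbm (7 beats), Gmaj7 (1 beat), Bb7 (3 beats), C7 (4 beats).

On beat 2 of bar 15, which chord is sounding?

Gmaj7

Beat 2 of bar 15 is beat (15−1)×3 + 2 = 44 overall.
Running totals: G6 ends at 6, Cmaj7 ends at 13, Eadd9 ends at 19, G6 ends at 24, C#m7 ends at 30, Cm ends at 31, Ebm7 ends at 34, D ends at 36, Dbm ends at 43, Gmaj7 ends at 44.
Beat 44 falls within Gmaj7.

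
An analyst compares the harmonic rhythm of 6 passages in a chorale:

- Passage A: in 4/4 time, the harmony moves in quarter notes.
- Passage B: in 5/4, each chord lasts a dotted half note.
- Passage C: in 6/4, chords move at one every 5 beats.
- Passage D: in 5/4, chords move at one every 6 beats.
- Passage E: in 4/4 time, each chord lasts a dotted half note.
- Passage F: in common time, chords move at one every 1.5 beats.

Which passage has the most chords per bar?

Passage A

A: each chord is 1 beat in 4/4, so 4 per bar.
B: each chord is 3 beats in 5/4, so 5/3 per bar.
C: each chord is 5 beats in 6/4, so 1.2 per bar.
D: each chord is 6 beats in 5/4, so 5/6 per bar.
E: each chord is 3 beats in 4/4, so 4/3 per bar.
F: each chord is 1.5 beats in 4/4, so 8/3 per bar.
Fastest is A at 4 chords/bar.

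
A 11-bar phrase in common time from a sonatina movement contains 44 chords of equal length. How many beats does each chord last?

11 bars × 4 beats/bar = 44 beats total.
44 beats ÷ 44 chords = 1 beats per chord.
(That is a quarter note.)

1 beat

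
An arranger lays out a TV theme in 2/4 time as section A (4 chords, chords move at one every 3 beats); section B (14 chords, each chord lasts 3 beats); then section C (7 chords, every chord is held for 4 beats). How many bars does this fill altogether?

41 bars

A: 4 × 3 = 12 beats = 6 bars.
B: 14 × 3 = 42 beats = 21 bars.
C: 7 × 4 = 28 beats = 14 bars.
Total: 6 + 21 + 14 = 41 bars.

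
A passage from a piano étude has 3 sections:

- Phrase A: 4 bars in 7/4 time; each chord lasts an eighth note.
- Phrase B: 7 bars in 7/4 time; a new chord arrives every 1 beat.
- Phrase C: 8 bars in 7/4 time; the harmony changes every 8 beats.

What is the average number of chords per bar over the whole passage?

A: 4 bars of 7 beats is 28 beats; at 0.5 beats each that's 56 chords.
B: 7 bars of 7 beats is 49 beats; at 1 beat each that's 49 chords.
C: 8 bars of 7 beats is 56 beats; at 8 beats each that's 7 chords.
Overall: 112 chords over 19 bars → 112/19 = 112/19 chords per bar.

112/19 chords per bar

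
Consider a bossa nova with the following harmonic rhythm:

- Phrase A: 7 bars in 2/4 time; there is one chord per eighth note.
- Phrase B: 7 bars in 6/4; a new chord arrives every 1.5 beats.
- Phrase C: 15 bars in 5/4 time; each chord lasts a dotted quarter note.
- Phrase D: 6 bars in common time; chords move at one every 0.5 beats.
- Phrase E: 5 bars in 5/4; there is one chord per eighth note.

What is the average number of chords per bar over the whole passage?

A: 7 bars of 2 beats is 14 beats; at 0.5 beats each that's 28 chords.
B: 7 bars of 6 beats is 42 beats; at 1.5 beats each that's 28 chords.
C: 15 bars of 5 beats is 75 beats; at 1.5 beats each that's 50 chords.
D: 6 bars of 4 beats is 24 beats; at 0.5 beats each that's 48 chords.
E: 5 bars of 5 beats is 25 beats; at 0.5 beats each that's 50 chords.
Overall: 204 chords over 40 bars → 204/40 = 5.1 chords per bar.

5.1 chords per bar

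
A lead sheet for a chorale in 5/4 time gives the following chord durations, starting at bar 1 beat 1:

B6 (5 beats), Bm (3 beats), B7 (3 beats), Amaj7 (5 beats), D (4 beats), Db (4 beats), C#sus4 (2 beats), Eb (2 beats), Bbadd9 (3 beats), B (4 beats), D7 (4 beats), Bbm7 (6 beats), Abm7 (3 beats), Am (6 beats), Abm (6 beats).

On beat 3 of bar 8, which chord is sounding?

Beat 3 of bar 8 is beat (8−1)×5 + 3 = 38 overall.
Running totals: B6 ends at 5, Bm ends at 8, B7 ends at 11, Amaj7 ends at 16, D ends at 20, Db ends at 24, C#sus4 ends at 26, Eb ends at 28, Bbadd9 ends at 31, B ends at 35, D7 ends at 39.
Beat 38 falls within D7.

D7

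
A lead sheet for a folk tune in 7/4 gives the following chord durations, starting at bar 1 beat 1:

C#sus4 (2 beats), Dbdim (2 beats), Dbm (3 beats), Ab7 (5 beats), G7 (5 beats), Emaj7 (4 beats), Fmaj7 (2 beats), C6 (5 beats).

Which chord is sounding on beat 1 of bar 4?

Beat 1 of bar 4 is beat (4−1)×7 + 1 = 22 overall.
Running totals: C#sus4 ends at 2, Dbdim ends at 4, Dbm ends at 7, Ab7 ends at 12, G7 ends at 17, Emaj7 ends at 21, Fmaj7 ends at 23.
Beat 22 falls within Fmaj7.

Fmaj7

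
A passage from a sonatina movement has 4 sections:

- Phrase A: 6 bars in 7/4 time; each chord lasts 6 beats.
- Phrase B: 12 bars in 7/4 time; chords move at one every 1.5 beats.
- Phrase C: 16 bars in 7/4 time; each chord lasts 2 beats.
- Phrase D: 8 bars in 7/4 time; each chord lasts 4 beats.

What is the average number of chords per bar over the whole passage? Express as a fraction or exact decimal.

A: 6 × 7 = 42 beats ÷ 6 = 7 chords.
B: 12 × 7 = 84 beats ÷ 1.5 = 56 chords.
C: 16 × 7 = 112 beats ÷ 2 = 56 chords.
D: 8 × 7 = 56 beats ÷ 4 = 14 chords.
Overall: 133 chords over 42 bars → 133/42 = 19/6 chords per bar.

19/6 chords per bar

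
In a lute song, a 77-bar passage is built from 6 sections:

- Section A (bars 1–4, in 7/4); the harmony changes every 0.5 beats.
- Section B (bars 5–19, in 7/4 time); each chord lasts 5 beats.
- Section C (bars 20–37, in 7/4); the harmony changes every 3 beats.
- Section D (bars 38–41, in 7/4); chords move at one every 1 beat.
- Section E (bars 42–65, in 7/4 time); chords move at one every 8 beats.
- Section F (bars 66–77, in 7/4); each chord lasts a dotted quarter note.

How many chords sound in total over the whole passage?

A: 4·7 = 28 beats, 28/0.5 = 56 chords.
B: 15·7 = 105 beats, 105/5 = 21 chords.
C: 18·7 = 126 beats, 126/3 = 42 chords.
D: 4·7 = 28 beats, 28/1 = 28 chords.
E: 24·7 = 168 beats, 168/8 = 21 chords.
F: 12·7 = 84 beats, 84/1.5 = 56 chords.
Total: 56 + 21 + 42 + 28 + 21 + 56 = 224.

224 chords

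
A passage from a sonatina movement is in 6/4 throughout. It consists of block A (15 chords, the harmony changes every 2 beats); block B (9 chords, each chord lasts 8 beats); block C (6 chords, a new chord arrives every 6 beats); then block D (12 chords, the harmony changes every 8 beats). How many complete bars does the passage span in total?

39 bars

A: 15 × 2 = 30 beats = 5 bars.
B: 9 × 8 = 72 beats = 12 bars.
C: 6 × 6 = 36 beats = 6 bars.
D: 12 × 8 = 96 beats = 16 bars.
Total: 5 + 12 + 6 + 16 = 39 bars.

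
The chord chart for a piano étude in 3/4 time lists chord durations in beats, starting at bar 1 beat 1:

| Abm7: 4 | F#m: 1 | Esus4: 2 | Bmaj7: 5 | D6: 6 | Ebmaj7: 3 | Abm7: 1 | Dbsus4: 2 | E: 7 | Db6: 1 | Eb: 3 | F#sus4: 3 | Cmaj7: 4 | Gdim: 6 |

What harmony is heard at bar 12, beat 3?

Beat 3 of bar 12 is beat (12−1)×3 + 3 = 36 overall.
Running totals: Abm7 ends at 4, F#m ends at 5, Esus4 ends at 7, Bmaj7 ends at 12, D6 ends at 18, Ebmaj7 ends at 21, Abm7 ends at 22, Dbsus4 ends at 24, E ends at 31, Db6 ends at 32, Eb ends at 35, F#sus4 ends at 38.
Beat 36 falls within F#sus4.

F#sus4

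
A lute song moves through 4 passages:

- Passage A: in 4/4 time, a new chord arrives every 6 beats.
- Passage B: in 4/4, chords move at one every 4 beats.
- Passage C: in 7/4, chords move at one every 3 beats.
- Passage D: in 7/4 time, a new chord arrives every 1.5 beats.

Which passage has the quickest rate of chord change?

Passage D

A: each chord is 6 beats in 4/4, so 2/3 per bar.
B: each chord is 4 beats in 4/4, so 1 per bar.
C: each chord is 3 beats in 7/4, so 7/3 per bar.
D: each chord is 1.5 beats in 7/4, so 14/3 per bar.
Fastest is D at 14/3 chords/bar.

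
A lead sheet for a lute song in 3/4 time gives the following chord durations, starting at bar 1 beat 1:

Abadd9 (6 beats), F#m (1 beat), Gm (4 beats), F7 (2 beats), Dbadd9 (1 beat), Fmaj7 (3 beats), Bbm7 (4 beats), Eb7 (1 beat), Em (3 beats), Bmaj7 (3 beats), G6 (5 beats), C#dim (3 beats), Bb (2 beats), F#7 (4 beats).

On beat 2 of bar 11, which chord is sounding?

Beat 2 of bar 11 is beat (11−1)×3 + 2 = 32 overall.
Running totals: Abadd9 ends at 6, F#m ends at 7, Gm ends at 11, F7 ends at 13, Dbadd9 ends at 14, Fmaj7 ends at 17, Bbm7 ends at 21, Eb7 ends at 22, Em ends at 25, Bmaj7 ends at 28, G6 ends at 33.
Beat 32 falls within G6.

G6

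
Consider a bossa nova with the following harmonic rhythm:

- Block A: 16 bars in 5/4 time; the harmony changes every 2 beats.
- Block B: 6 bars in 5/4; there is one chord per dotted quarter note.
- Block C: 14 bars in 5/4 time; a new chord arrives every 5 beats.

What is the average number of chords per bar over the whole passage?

37/18 chords per bar

A: 16 × 5 = 80 beats ÷ 2 = 40 chords.
B: 6 × 5 = 30 beats ÷ 1.5 = 20 chords.
C: 14 × 5 = 70 beats ÷ 5 = 14 chords.
Overall: 74 chords over 36 bars → 74/36 = 37/18 chords per bar.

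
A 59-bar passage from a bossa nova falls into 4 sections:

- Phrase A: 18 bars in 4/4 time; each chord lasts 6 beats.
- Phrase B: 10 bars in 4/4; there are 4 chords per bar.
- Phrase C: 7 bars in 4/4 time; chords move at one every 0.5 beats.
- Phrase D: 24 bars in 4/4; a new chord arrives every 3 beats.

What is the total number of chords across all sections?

A has 72 beats and chords last 6 each, so 12 chords.
B has 40 beats and chords last 1 each, so 40 chords.
C has 28 beats and chords last 0.5 each, so 56 chords.
D has 96 beats and chords last 3 each, so 32 chords.
Total: 12 + 40 + 56 + 32 = 140.

140 chords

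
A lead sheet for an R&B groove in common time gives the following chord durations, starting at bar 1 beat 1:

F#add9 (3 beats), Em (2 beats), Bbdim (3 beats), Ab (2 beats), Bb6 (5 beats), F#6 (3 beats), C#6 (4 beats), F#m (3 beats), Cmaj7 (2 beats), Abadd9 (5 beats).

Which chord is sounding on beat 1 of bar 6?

Beat 1 of bar 6 is beat (6−1)×4 + 1 = 21 overall.
Running totals: F#add9 ends at 3, Em ends at 5, Bbdim ends at 8, Ab ends at 10, Bb6 ends at 15, F#6 ends at 18, C#6 ends at 22.
Beat 21 falls within C#6.

C#6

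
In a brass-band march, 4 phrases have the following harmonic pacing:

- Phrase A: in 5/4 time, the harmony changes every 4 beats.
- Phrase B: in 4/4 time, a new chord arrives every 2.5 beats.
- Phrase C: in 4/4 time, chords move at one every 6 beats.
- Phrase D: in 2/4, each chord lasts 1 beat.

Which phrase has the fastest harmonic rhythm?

Phrase D

A: 5/4 = 1.25 chords/bar.
B: 4/2.5 = 1.6 chords/bar.
C: 4/6 = 2/3 chords/bar.
D: 2/1 = 2 chords/bar.
Fastest is D at 2 chords/bar.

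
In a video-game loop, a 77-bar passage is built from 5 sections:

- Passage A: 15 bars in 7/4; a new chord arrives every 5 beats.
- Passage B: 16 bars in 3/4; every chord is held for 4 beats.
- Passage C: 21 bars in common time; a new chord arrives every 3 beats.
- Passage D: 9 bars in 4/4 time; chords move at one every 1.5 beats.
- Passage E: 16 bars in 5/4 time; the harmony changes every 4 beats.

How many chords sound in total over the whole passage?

A: 15·7 = 105 beats, 105/5 = 21 chords.
B: 16·3 = 48 beats, 48/4 = 12 chords.
C: 21·4 = 84 beats, 84/3 = 28 chords.
D: 9·4 = 36 beats, 36/1.5 = 24 chords.
E: 16·5 = 80 beats, 80/4 = 20 chords.
Total: 21 + 12 + 28 + 24 + 20 = 105.

105 chords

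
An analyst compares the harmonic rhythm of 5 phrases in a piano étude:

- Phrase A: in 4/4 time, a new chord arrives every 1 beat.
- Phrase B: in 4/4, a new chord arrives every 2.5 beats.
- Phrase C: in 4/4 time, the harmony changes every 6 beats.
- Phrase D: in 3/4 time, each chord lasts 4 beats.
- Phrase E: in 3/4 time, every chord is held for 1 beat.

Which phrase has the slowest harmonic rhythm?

A: each chord is 1 beat in 4/4, so 4 per bar.
B: each chord is 2.5 beats in 4/4, so 1.6 per bar.
C: each chord is 6 beats in 4/4, so 2/3 per bar.
D: each chord is 4 beats in 3/4, so 0.75 per bar.
E: each chord is 1 beat in 3/4, so 3 per bar.
Slowest is C at 2/3 chords/bar.

Phrase C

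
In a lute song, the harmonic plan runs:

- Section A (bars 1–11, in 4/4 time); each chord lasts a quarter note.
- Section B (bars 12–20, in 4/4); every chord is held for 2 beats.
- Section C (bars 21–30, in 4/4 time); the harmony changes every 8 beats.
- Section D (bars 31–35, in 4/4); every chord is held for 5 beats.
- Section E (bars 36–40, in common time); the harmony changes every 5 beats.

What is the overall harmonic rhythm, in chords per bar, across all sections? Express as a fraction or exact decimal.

1.875 chords per bar

A: 11 × 4 = 44 beats ÷ 1 = 44 chords.
B: 9 × 4 = 36 beats ÷ 2 = 18 chords.
C: 10 × 4 = 40 beats ÷ 8 = 5 chords.
D: 5 × 4 = 20 beats ÷ 5 = 4 chords.
E: 5 × 4 = 20 beats ÷ 5 = 4 chords.
Overall: 75 chords over 40 bars → 75/40 = 1.875 chords per bar.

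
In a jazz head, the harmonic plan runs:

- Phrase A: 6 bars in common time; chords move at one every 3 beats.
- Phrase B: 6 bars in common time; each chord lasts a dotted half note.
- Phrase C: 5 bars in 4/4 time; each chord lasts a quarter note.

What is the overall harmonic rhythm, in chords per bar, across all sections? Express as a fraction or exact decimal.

36/17 chords per bar

A: 6 bars of 4 beats is 24 beats; at 3 beats each that's 8 chords.
B: 6 bars of 4 beats is 24 beats; at 3 beats each that's 8 chords.
C: 5 bars of 4 beats is 20 beats; at 1 beat each that's 20 chords.
Overall: 36 chords over 17 bars → 36/17 = 36/17 chords per bar.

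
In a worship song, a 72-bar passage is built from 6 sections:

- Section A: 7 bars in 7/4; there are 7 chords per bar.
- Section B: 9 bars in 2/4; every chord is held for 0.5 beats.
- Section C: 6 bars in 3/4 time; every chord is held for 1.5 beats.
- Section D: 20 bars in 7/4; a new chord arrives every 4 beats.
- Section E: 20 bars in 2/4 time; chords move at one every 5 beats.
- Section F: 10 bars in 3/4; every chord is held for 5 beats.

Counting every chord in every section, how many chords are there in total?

146 chords

A: 7 bars × 7 beats = 49 beats; 1 beat/chord → 49 chords.
B: 9 bars × 2 beats = 18 beats; 0.5 beats/chord → 36 chords.
C: 6 bars × 3 beats = 18 beats; 1.5 beats/chord → 12 chords.
D: 20 bars × 7 beats = 140 beats; 4 beats/chord → 35 chords.
E: 20 bars × 2 beats = 40 beats; 5 beats/chord → 8 chords.
F: 10 bars × 3 beats = 30 beats; 5 beats/chord → 6 chords.
Total: 49 + 36 + 12 + 35 + 8 + 6 = 146.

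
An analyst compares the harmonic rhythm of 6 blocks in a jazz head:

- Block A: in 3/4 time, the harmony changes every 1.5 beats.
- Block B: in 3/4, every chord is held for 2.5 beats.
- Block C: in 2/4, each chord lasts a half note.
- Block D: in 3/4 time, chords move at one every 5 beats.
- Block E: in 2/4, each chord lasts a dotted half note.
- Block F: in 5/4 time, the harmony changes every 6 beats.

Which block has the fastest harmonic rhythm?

A: 3 beats/bar ÷ 1.5 beats/chord = 2 chords/bar.
B: 3 beats/bar ÷ 2.5 beats/chord = 1.2 chords/bar.
C: 2 beats/bar ÷ 2 beats/chord = 1 chord/bar.
D: 3 beats/bar ÷ 5 beats/chord = 0.6 chords/bar.
E: 2 beats/bar ÷ 3 beats/chord = 2/3 chords/bar.
F: 5 beats/bar ÷ 6 beats/chord = 5/6 chords/bar.
Fastest is A at 2 chords/bar.

Block A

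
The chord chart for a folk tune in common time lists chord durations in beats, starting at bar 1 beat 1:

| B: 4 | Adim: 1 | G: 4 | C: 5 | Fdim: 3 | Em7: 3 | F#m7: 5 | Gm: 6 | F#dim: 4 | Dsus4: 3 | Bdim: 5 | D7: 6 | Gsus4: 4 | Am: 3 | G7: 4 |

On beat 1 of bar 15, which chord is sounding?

Beat 1 of bar 15 is beat (15−1)×4 + 1 = 57 overall.
Running totals: B ends at 4, Adim ends at 5, G ends at 9, C ends at 14, Fdim ends at 17, Em7 ends at 20, F#m7 ends at 25, Gm ends at 31, F#dim ends at 35, Dsus4 ends at 38, Bdim ends at 43, D7 ends at 49, Gsus4 ends at 53, Am ends at 56, G7 ends at 60.
Beat 57 falls within G7.

G7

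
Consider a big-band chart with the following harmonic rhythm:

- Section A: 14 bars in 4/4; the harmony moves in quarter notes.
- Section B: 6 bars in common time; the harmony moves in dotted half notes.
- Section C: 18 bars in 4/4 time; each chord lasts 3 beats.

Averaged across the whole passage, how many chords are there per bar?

A: 14 × 4 = 56 beats ÷ 1 = 56 chords.
B: 6 × 4 = 24 beats ÷ 3 = 8 chords.
C: 18 × 4 = 72 beats ÷ 3 = 24 chords.
Overall: 88 chords over 38 bars → 88/38 = 44/19 chords per bar.

44/19 chords per bar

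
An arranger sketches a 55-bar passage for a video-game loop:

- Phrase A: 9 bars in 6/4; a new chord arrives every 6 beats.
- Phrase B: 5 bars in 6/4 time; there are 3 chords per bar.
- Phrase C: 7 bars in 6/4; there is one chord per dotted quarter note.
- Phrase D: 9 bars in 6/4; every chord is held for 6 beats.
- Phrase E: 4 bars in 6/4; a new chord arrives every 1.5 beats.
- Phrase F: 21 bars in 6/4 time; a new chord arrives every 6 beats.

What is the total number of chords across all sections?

98 chords

A has 54 beats and chords last 6 each, so 9 chords.
B has 30 beats and chords last 2 each, so 15 chords.
C has 42 beats and chords last 1.5 each, so 28 chords.
D has 54 beats and chords last 6 each, so 9 chords.
E has 24 beats and chords last 1.5 each, so 16 chords.
F has 126 beats and chords last 6 each, so 21 chords.
Total: 9 + 15 + 28 + 9 + 16 + 21 = 98.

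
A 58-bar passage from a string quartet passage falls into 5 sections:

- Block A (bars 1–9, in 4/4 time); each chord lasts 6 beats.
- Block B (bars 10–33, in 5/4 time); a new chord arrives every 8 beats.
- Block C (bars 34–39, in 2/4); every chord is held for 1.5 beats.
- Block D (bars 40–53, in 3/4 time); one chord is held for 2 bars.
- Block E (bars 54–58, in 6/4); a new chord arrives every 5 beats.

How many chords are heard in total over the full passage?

A: 9 bars × 4 beats = 36 beats; 6 beats/chord → 6 chords.
B: 24 bars × 5 beats = 120 beats; 8 beats/chord → 15 chords.
C: 6 bars × 2 beats = 12 beats; 1.5 beats/chord → 8 chords.
D: 14 bars × 3 beats = 42 beats; 6 beats/chord → 7 chords.
E: 5 bars × 6 beats = 30 beats; 5 beats/chord → 6 chords.
Total: 6 + 15 + 8 + 7 + 6 = 42.

42 chords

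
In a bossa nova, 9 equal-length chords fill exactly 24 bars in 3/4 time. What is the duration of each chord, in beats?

8 beats

24 bars × 3 beats/bar = 72 beats total.
72 beats ÷ 9 chords = 8 beats per chord.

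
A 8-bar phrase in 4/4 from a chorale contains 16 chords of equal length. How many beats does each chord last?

8 bars × 4 beats/bar = 32 beats total.
32 beats ÷ 16 chords = 2 beats per chord.
(That is a half note.)

2 beats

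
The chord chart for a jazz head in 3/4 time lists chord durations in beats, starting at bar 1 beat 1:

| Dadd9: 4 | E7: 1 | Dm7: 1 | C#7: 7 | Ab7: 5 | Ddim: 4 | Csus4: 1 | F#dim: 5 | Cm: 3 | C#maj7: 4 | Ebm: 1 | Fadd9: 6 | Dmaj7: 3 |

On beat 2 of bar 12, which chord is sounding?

Beat 2 of bar 12 is beat (12−1)×3 + 2 = 35 overall.
Running totals: Dadd9 ends at 4, E7 ends at 5, Dm7 ends at 6, C#7 ends at 13, Ab7 ends at 18, Ddim ends at 22, Csus4 ends at 23, F#dim ends at 28, Cm ends at 31, C#maj7 ends at 35.
Beat 35 falls within C#maj7.

C#maj7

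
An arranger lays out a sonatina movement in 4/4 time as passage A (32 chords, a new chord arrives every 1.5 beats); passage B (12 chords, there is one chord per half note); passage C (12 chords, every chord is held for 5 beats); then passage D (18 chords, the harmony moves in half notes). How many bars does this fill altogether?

42 bars

A: 32 × 1.5 = 48 beats = 12 bars.
B: 12 × 2 = 24 beats = 6 bars.
C: 12 × 5 = 60 beats = 15 bars.
D: 18 × 2 = 36 beats = 9 bars.
Total: 12 + 6 + 15 + 9 = 42 bars.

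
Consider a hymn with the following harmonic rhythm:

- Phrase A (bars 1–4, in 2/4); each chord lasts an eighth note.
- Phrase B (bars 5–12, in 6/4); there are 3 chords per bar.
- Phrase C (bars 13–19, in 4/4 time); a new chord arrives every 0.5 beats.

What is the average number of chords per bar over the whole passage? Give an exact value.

A: 4 × 2 = 8 beats ÷ 0.5 = 16 chords.
B: 8 × 6 = 48 beats ÷ 2 = 24 chords.
C: 7 × 4 = 28 beats ÷ 0.5 = 56 chords.
Overall: 96 chords over 19 bars → 96/19 = 96/19 chords per bar.

96/19 chords per bar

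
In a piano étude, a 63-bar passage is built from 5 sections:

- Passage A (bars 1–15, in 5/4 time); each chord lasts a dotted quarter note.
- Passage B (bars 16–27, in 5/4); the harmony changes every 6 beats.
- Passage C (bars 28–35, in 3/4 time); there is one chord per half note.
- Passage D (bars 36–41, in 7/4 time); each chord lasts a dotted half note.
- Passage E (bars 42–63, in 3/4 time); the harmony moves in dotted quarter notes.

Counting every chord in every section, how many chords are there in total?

130 chords

A has 75 beats and chords last 1.5 each, so 50 chords.
B has 60 beats and chords last 6 each, so 10 chords.
C has 24 beats and chords last 2 each, so 12 chords.
D has 42 beats and chords last 3 each, so 14 chords.
E has 66 beats and chords last 1.5 each, so 44 chords.
Total: 50 + 10 + 12 + 14 + 44 = 130.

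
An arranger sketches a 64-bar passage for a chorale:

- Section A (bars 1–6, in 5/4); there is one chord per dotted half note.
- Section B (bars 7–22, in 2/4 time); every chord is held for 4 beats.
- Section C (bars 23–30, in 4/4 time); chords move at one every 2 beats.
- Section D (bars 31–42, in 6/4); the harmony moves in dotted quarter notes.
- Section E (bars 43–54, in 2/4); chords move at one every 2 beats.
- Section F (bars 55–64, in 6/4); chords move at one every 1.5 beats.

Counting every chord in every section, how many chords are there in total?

A: 6 bars × 5 beats = 30 beats; 3 beats/chord → 10 chords.
B: 16 bars × 2 beats = 32 beats; 4 beats/chord → 8 chords.
C: 8 bars × 4 beats = 32 beats; 2 beats/chord → 16 chords.
D: 12 bars × 6 beats = 72 beats; 1.5 beats/chord → 48 chords.
E: 12 bars × 2 beats = 24 beats; 2 beats/chord → 12 chords.
F: 10 bars × 6 beats = 60 beats; 1.5 beats/chord → 40 chords.
Total: 10 + 8 + 16 + 48 + 12 + 40 = 134.

134 chords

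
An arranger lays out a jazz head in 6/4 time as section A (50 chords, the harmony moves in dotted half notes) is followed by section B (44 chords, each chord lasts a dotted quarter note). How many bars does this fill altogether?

36 bars

A: 50 × 3 = 150 beats = 25 bars.
B: 44 × 1.5 = 66 beats = 11 bars.
Total: 25 + 11 = 36 bars.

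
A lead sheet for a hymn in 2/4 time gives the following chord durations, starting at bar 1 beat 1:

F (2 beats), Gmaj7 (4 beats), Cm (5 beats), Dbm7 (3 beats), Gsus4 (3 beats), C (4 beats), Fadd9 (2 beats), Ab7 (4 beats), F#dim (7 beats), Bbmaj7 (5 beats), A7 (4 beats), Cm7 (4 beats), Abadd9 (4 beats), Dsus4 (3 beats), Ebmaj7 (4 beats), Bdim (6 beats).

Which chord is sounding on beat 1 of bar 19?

Bbmaj7

Beat 1 of bar 19 is beat (19−1)×2 + 1 = 37 overall.
Running totals: F ends at 2, Gmaj7 ends at 6, Cm ends at 11, Dbm7 ends at 14, Gsus4 ends at 17, C ends at 21, Fadd9 ends at 23, Ab7 ends at 27, F#dim ends at 34, Bbmaj7 ends at 39.
Beat 37 falls within Bbmaj7.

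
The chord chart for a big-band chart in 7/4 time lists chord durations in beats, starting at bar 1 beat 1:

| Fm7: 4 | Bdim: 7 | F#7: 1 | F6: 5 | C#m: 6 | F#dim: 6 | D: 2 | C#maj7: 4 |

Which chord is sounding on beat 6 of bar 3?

C#m

Beat 6 of bar 3 is beat (3−1)×7 + 6 = 20 overall.
Running totals: Fm7 ends at 4, Bdim ends at 11, F#7 ends at 12, F6 ends at 17, C#m ends at 23.
Beat 20 falls within C#m.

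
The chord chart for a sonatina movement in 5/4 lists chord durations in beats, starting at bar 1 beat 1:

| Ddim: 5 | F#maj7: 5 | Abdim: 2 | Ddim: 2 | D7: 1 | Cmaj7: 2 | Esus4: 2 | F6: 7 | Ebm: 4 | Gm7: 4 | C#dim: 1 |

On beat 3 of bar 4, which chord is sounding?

Beat 3 of bar 4 is beat (4−1)×5 + 3 = 18 overall.
Running totals: Ddim ends at 5, F#maj7 ends at 10, Abdim ends at 12, Ddim ends at 14, D7 ends at 15, Cmaj7 ends at 17, Esus4 ends at 19.
Beat 18 falls within Esus4.

Esus4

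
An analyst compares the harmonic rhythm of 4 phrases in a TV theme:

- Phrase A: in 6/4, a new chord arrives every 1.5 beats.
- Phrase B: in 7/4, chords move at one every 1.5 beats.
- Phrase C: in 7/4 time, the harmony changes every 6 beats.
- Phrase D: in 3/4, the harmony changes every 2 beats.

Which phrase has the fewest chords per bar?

A: 6/1.5 = 4 chords/bar.
B: 7/1.5 = 14/3 chords/bar.
C: 7/6 = 7/6 chords/bar.
D: 3/2 = 1.5 chords/bar.
Slowest is C at 7/6 chords/bar.

Phrase C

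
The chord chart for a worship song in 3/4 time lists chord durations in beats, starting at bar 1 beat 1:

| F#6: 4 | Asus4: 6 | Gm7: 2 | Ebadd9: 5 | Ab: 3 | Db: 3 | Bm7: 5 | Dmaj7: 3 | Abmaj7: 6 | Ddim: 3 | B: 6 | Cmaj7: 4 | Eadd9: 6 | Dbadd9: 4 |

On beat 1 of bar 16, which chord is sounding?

Beat 1 of bar 16 is beat (16−1)×3 + 1 = 46 overall.
Running totals: F#6 ends at 4, Asus4 ends at 10, Gm7 ends at 12, Ebadd9 ends at 17, Ab ends at 20, Db ends at 23, Bm7 ends at 28, Dmaj7 ends at 31, Abmaj7 ends at 37, Ddim ends at 40, B ends at 46.
Beat 46 falls within B.

B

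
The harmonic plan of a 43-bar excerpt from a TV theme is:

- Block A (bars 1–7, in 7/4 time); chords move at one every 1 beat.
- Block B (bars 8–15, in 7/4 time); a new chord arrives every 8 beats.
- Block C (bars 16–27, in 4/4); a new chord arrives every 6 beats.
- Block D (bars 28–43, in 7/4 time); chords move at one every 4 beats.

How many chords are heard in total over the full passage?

A: 7 bars × 7 beats = 49 beats; 1 beat/chord → 49 chords.
B: 8 bars × 7 beats = 56 beats; 8 beats/chord → 7 chords.
C: 12 bars × 4 beats = 48 beats; 6 beats/chord → 8 chords.
D: 16 bars × 7 beats = 112 beats; 4 beats/chord → 28 chords.
Total: 49 + 7 + 8 + 28 = 92.

92 chords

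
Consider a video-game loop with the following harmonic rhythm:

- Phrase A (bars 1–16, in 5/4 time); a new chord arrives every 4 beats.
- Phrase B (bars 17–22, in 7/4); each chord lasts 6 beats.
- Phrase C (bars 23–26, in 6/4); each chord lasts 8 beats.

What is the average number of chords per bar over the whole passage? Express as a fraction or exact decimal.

15/13 chords per bar

A: 16 × 5 = 80 beats ÷ 4 = 20 chords.
B: 6 × 7 = 42 beats ÷ 6 = 7 chords.
C: 4 × 6 = 24 beats ÷ 8 = 3 chords.
Overall: 30 chords over 26 bars → 30/26 = 15/13 chords per bar.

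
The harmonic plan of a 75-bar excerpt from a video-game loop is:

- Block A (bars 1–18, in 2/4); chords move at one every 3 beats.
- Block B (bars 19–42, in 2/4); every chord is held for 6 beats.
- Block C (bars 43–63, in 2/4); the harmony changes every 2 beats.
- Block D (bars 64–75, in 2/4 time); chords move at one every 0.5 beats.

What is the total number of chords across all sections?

89 chords

A: 18 bars × 2 beats = 36 beats; 3 beats/chord → 12 chords.
B: 24 bars × 2 beats = 48 beats; 6 beats/chord → 8 chords.
C: 21 bars × 2 beats = 42 beats; 2 beats/chord → 21 chords.
D: 12 bars × 2 beats = 24 beats; 0.5 beats/chord → 48 chords.
Total: 12 + 8 + 21 + 48 = 89.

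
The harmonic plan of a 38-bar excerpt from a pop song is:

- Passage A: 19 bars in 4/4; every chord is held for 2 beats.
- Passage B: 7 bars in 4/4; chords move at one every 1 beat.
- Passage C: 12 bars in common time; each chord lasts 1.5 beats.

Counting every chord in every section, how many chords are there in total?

A: 19·4 = 76 beats, 76/2 = 38 chords.
B: 7·4 = 28 beats, 28/1 = 28 chords.
C: 12·4 = 48 beats, 48/1.5 = 32 chords.
Total: 38 + 28 + 32 = 98.

98 chords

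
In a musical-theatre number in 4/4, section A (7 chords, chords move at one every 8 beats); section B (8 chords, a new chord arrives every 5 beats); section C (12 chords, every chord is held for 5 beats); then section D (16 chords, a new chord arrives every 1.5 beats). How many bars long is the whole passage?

A: 7 × 8 = 56 beats = 14 bars.
B: 8 × 5 = 40 beats = 10 bars.
C: 12 × 5 = 60 beats = 15 bars.
D: 16 × 1.5 = 24 beats = 6 bars.
Total: 14 + 10 + 15 + 6 = 45 bars.

45 bars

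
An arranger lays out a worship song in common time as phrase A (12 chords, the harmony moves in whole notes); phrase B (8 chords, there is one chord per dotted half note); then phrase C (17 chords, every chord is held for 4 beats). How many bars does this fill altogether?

35 bars

A: 12 × 4 = 48 beats = 12 bars.
B: 8 × 3 = 24 beats = 6 bars.
C: 17 × 4 = 68 beats = 17 bars.
Total: 12 + 6 + 17 = 35 bars.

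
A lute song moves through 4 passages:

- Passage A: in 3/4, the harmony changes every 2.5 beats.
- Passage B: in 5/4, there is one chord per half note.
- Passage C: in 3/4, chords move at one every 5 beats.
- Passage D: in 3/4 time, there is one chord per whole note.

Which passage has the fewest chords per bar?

Passage C

A: each chord is 2.5 beats in 3/4, so 1.2 per bar.
B: each chord is 2 beats in 5/4, so 2.5 per bar.
C: each chord is 5 beats in 3/4, so 0.6 per bar.
D: each chord is 4 beats in 3/4, so 0.75 per bar.
Slowest is C at 0.6 chords/bar.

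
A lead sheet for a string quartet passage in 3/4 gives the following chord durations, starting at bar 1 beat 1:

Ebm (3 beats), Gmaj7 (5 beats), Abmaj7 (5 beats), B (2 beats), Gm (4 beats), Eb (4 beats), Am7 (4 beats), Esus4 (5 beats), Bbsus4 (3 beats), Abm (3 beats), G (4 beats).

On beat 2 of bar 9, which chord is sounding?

Beat 2 of bar 9 is beat (9−1)×3 + 2 = 26 overall.
Running totals: Ebm ends at 3, Gmaj7 ends at 8, Abmaj7 ends at 13, B ends at 15, Gm ends at 19, Eb ends at 23, Am7 ends at 27.
Beat 26 falls within Am7.

Am7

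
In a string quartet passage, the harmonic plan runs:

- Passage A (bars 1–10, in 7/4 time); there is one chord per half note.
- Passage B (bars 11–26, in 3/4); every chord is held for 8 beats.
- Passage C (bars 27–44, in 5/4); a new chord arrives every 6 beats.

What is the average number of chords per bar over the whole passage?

14/11 chords per bar

A: 10 × 7 = 70 beats ÷ 2 = 35 chords.
B: 16 × 3 = 48 beats ÷ 8 = 6 chords.
C: 18 × 5 = 90 beats ÷ 6 = 15 chords.
Overall: 56 chords over 44 bars → 56/44 = 14/11 chords per bar.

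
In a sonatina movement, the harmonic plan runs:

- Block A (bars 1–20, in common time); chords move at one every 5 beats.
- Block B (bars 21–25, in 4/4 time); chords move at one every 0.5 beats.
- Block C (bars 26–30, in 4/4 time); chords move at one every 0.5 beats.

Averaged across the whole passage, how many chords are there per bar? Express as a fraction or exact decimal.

A: 20 × 4 = 80 beats ÷ 5 = 16 chords.
B: 5 × 4 = 20 beats ÷ 0.5 = 40 chords.
C: 5 × 4 = 20 beats ÷ 0.5 = 40 chords.
Overall: 96 chords over 30 bars → 96/30 = 3.2 chords per bar.

3.2 chords per bar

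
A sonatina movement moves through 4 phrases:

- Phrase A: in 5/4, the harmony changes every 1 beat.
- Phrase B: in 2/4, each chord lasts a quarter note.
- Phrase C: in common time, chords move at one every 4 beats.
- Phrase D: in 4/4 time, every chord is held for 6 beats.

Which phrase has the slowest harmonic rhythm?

Phrase D

A: 5/1 = 5 chords/bar.
B: 2/1 = 2 chords/bar.
C: 4/4 = 1 chord/bar.
D: 4/6 = 2/3 chords/bar.
Slowest is D at 2/3 chords/bar.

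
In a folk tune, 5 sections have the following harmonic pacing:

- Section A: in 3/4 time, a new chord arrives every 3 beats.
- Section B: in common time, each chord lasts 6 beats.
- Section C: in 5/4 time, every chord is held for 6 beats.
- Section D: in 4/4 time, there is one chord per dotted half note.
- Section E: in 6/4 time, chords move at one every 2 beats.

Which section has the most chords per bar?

Section E

A: each chord is 3 beats in 3/4, so 1 per bar.
B: each chord is 6 beats in 4/4, so 2/3 per bar.
C: each chord is 6 beats in 5/4, so 5/6 per bar.
D: each chord is 3 beats in 4/4, so 4/3 per bar.
E: each chord is 2 beats in 6/4, so 3 per bar.
Fastest is E at 3 chords/bar.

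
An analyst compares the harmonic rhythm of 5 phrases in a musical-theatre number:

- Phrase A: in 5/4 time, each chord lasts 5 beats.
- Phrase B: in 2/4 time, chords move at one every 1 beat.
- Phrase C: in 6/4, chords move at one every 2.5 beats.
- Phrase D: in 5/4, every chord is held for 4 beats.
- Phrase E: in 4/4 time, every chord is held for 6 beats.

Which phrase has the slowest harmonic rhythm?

A: 5 beats/bar ÷ 5 beats/chord = 1 chord/bar.
B: 2 beats/bar ÷ 1 beat/chord = 2 chords/bar.
C: 6 beats/bar ÷ 2.5 beats/chord = 2.4 chords/bar.
D: 5 beats/bar ÷ 4 beats/chord = 1.25 chords/bar.
E: 4 beats/bar ÷ 6 beats/chord = 2/3 chords/bar.
Slowest is E at 2/3 chords/bar.

Phrase E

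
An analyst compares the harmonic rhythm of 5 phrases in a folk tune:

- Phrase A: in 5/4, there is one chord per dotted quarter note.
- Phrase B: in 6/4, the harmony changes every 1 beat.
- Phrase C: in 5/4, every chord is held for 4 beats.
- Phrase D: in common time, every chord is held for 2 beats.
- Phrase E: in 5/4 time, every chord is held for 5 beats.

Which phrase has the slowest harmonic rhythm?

Phrase E

A: 5 beats/bar ÷ 1.5 beats/chord = 10/3 chords/bar.
B: 6 beats/bar ÷ 1 beat/chord = 6 chords/bar.
C: 5 beats/bar ÷ 4 beats/chord = 1.25 chords/bar.
D: 4 beats/bar ÷ 2 beats/chord = 2 chords/bar.
E: 5 beats/bar ÷ 5 beats/chord = 1 chord/bar.
Slowest is E at 1 chords/bar.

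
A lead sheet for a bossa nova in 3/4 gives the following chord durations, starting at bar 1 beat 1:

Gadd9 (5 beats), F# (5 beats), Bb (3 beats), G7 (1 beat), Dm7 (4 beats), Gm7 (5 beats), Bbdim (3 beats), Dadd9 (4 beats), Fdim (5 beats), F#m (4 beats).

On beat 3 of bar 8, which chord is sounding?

Beat 3 of bar 8 is beat (8−1)×3 + 3 = 24 overall.
Running totals: Gadd9 ends at 5, F# ends at 10, Bb ends at 13, G7 ends at 14, Dm7 ends at 18, Gm7 ends at 23, Bbdim ends at 26.
Beat 24 falls within Bbdim.

Bbdim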